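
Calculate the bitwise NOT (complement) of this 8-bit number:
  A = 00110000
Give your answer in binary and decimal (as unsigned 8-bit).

Flip each bit (0->1, 1->0):
  00110000
  11001111

Answer: 11001111 (207)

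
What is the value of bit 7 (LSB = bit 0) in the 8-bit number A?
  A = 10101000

Bit 7 is the 8th from the right.
  10101000
  ^
That bit is 1.

Answer: 1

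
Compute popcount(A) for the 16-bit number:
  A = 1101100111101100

1101100111101100
1-bits at positions (from bit 0 = LSB): 2, 3, 5, 6, 7, 8, 11, 12, 14, 15
Count = 10

Answer: 10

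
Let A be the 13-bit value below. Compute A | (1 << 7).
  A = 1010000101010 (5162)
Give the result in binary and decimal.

Mask = 1 << 7 = 0000010000000
Bit 7 of A is 0, so OR-ing with the mask flips it to 1.
  1010000101010
| 0000010000000
---------------
  1010010101010

Answer: 1010010101010 (5290)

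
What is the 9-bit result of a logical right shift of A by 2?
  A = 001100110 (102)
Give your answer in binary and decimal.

Logical shift right by 2: drop the bottom 2 bit(s), prepend 2 zero(s) on the left.
  001100110  ->  keep [0011001], discard [10], prepend 00
= 000011001

Answer: 000011001 (25)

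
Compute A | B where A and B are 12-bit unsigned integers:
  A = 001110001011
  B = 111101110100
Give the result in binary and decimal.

Apply | to each column (1 where either bit is 1):
  001110001011
| 111101110100
--------------
  111111111111

Answer: 111111111111 (4095)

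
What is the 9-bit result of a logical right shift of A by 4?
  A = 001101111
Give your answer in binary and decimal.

Logical shift right by 4: drop the bottom 4 bit(s), prepend 4 zero(s) on the left.
  001101111  ->  keep [00110], discard [1111], prepend 0000
= 000000110

Answer: 000000110 (6)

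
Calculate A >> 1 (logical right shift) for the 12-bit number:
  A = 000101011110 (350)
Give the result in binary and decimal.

Logical shift right by 1: drop the bottom 1 bit(s), prepend 1 zero(s) on the left.
  000101011110  ->  keep [00010101111], discard [0], prepend 0
= 000010101111

Answer: 000010101111 (175)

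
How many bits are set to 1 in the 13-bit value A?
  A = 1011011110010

1011011110010
1-bits at positions (from bit 0 = LSB): 1, 4, 5, 6, 7, 9, 10, 12
Count = 8

Answer: 8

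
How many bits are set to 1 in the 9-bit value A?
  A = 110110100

110110100
1-bits at positions (from bit 0 = LSB): 2, 4, 5, 7, 8
Count = 5

Answer: 5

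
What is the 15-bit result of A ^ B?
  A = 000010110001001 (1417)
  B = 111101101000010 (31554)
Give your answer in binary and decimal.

Apply ^ to each column (1 where bits differ):
  000010110001001
^ 111101101000010
-----------------
  111111011001011

Answer: 111111011001011 (32459)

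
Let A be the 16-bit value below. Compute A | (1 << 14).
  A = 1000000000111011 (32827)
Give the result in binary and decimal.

Mask = 1 << 14 = 0100000000000000
Bit 14 of A is 0, so OR-ing with the mask flips it to 1.
  1000000000111011
| 0100000000000000
------------------
  1100000000111011

Answer: 1100000000111011 (49211)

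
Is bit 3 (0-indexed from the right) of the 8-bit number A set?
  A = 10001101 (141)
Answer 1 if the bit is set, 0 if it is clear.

Bit 3 is the 4th from the right.
  10001101
      ^
That bit is 1.

Answer: 1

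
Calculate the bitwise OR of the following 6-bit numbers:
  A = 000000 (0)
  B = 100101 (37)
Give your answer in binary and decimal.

Apply | to each column (1 where either bit is 1):
  000000
| 100101
--------
  100101

Answer: 100101 (37)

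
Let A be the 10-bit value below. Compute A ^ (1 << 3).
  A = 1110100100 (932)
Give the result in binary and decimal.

Mask = 1 << 3 = 0000001000
Bit 3 of A is 0; XOR with the mask flips it to 1.
  1110100100
^ 0000001000
------------
  1110101100

Answer: 1110101100 (940)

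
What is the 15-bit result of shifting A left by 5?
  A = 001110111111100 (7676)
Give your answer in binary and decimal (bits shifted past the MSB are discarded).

Shift left by 5: drop the top 5 bit(s), append 5 zero(s) on the right.
  001110111111100  ->  discard [00111], keep [0111111100], append 00000
= 011111110000000

Answer: 011111110000000 (16256)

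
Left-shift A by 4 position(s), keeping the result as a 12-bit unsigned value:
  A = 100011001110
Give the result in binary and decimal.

Shift left by 4: drop the top 4 bit(s), append 4 zero(s) on the right.
  100011001110  ->  discard [1000], keep [11001110], append 0000
= 110011100000

Answer: 110011100000 (3296)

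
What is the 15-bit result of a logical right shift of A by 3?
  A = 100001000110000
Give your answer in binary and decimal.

Logical shift right by 3: drop the bottom 3 bit(s), prepend 3 zero(s) on the left.
  100001000110000  ->  keep [100001000110], discard [000], prepend 000
= 000100001000110

Answer: 000100001000110 (2118)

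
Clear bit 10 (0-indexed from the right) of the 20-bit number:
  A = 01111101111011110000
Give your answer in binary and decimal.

Mask = ~(1 << 10) = 11111111101111111111
Bit 10 of A is 1, so AND-ing with the mask clears it to 0.
  01111101111011110000
& 11111111101111111111
----------------------
  01111101101011110000

Answer: 01111101101011110000 (514800)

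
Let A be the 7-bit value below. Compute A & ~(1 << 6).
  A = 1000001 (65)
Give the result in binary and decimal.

Mask = ~(1 << 6) = 0111111
Bit 6 of A is 1, so AND-ing with the mask clears it to 0.
  1000001
& 0111111
---------
  0000001

Answer: 0000001 (1)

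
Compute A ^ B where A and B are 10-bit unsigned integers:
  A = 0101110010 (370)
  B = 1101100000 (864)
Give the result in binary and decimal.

Apply ^ to each column (1 where bits differ):
  0101110010
^ 1101100000
------------
  1000010010

Answer: 1000010010 (530)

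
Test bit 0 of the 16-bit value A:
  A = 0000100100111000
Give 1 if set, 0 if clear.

Bit 0 is the 1st from the right.
  0000100100111000
                 ^
That bit is 0.

Answer: 0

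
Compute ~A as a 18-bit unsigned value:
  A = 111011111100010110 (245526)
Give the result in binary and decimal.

Flip each bit (0->1, 1->0):
  111011111100010110
  000100000011101001

Answer: 000100000011101001 (16617)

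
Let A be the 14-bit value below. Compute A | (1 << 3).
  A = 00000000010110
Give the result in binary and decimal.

Mask = 1 << 3 = 00000000001000
Bit 3 of A is 0, so OR-ing with the mask flips it to 1.
  00000000010110
| 00000000001000
----------------
  00000000011110

Answer: 00000000011110 (30)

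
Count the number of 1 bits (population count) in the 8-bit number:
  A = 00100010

00100010
1-bits at positions (from bit 0 = LSB): 1, 5
Count = 2

Answer: 2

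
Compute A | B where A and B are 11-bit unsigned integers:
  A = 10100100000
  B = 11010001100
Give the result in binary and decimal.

Apply | to each column (1 where either bit is 1):
  10100100000
| 11010001100
-------------
  11110101100

Answer: 11110101100 (1964)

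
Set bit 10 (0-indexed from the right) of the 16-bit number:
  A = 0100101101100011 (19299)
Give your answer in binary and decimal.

Mask = 1 << 10 = 0000010000000000
Bit 10 of A is 0, so OR-ing with the mask flips it to 1.
  0100101101100011
| 0000010000000000
------------------
  0100111101100011

Answer: 0100111101100011 (20323)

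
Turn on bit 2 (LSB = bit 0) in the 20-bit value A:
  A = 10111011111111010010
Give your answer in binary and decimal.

Mask = 1 << 2 = 00000000000000000100
Bit 2 of A is 0, so OR-ing with the mask flips it to 1.
  10111011111111010010
| 00000000000000000100
----------------------
  10111011111111010110

Answer: 10111011111111010110 (770006)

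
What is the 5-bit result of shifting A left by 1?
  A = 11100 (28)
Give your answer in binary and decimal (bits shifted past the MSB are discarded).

Shift left by 1: drop the top 1 bit(s), append 1 zero(s) on the right.
  11100  ->  discard [1], keep [1100], append 0
= 11000

Answer: 11000 (24)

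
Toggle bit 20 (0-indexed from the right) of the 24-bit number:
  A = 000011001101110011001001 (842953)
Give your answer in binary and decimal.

Mask = 1 << 20 = 000100000000000000000000
Bit 20 of A is 0; XOR with the mask flips it to 1.
  000011001101110011001001
^ 000100000000000000000000
--------------------------
  000111001101110011001001

Answer: 000111001101110011001001 (1891529)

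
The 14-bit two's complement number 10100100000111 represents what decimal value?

MSB is 1, so the value is negative. Find the magnitude:
1. Invert bits:  01011011111000
2. Add 1:        01011011111001  = 5881
3. Apply sign:   -5881

Answer: -5881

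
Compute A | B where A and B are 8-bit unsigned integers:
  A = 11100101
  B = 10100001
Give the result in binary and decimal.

Apply | to each column (1 where either bit is 1):
  11100101
| 10100001
----------
  11100101

Answer: 11100101 (229)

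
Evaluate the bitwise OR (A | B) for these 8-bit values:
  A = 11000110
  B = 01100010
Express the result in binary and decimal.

Apply | to each column (1 where either bit is 1):
  11000110
| 01100010
----------
  11100110

Answer: 11100110 (230)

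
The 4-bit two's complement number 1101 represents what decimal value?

MSB is 1, so the value is negative. Find the magnitude:
1. Invert bits:  0010
2. Add 1:        0011  = 3
3. Apply sign:   -3

Answer: -3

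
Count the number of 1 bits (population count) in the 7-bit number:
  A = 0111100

0111100
1-bits at positions (from bit 0 = LSB): 2, 3, 4, 5
Count = 4

Answer: 4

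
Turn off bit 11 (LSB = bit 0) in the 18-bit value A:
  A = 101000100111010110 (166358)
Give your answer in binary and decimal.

Mask = ~(1 << 11) = 111111011111111111
Bit 11 of A is 1, so AND-ing with the mask clears it to 0.
  101000100111010110
& 111111011111111111
--------------------
  101000000111010110

Answer: 101000000111010110 (164310)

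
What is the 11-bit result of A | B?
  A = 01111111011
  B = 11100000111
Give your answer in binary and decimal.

Apply | to each column (1 where either bit is 1):
  01111111011
| 11100000111
-------------
  11111111111

Answer: 11111111111 (2047)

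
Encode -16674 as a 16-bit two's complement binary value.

1. Binary of +16674:  0100000100100010
2. Invert bits:     1011111011011101
3. Add 1:           1011111011011110

Answer: 1011111011011110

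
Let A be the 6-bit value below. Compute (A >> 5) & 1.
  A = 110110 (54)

Bit 5 is the 6th from the right.
  110110
  ^
That bit is 1.

Answer: 1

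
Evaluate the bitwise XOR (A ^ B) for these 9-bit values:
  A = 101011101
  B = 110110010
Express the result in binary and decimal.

Apply ^ to each column (1 where bits differ):
  101011101
^ 110110010
-----------
  011101111

Answer: 011101111 (239)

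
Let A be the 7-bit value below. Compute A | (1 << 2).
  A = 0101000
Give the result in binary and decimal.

Mask = 1 << 2 = 0000100
Bit 2 of A is 0, so OR-ing with the mask flips it to 1.
  0101000
| 0000100
---------
  0101100

Answer: 0101100 (44)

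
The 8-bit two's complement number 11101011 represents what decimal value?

MSB is 1, so the value is negative. Find the magnitude:
1. Invert bits:  00010100
2. Add 1:        00010101  = 21
3. Apply sign:   -21

Answer: -21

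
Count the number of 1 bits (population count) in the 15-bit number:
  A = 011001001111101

011001001111101
1-bits at positions (from bit 0 = LSB): 0, 2, 3, 4, 5, 6, 9, 12, 13
Count = 9

Answer: 9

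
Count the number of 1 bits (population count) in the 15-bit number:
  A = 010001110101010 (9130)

010001110101010
1-bits at positions (from bit 0 = LSB): 1, 3, 5, 7, 8, 9, 13
Count = 7

Answer: 7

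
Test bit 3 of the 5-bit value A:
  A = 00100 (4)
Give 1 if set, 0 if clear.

Bit 3 is the 4th from the right.
  00100
   ^
That bit is 0.

Answer: 0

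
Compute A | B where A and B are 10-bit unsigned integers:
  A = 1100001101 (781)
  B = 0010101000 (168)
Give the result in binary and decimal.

Apply | to each column (1 where either bit is 1):
  1100001101
| 0010101000
------------
  1110101101

Answer: 1110101101 (941)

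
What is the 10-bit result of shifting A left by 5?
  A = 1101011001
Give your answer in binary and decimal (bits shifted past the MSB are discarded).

Shift left by 5: drop the top 5 bit(s), append 5 zero(s) on the right.
  1101011001  ->  discard [11010], keep [11001], append 00000
= 1100100000

Answer: 1100100000 (800)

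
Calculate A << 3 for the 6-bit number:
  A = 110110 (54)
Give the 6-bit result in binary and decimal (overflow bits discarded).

Shift left by 3: drop the top 3 bit(s), append 3 zero(s) on the right.
  110110  ->  discard [110], keep [110], append 000
= 110000

Answer: 110000 (48)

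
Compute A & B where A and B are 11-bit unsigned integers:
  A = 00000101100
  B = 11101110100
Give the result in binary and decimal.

Apply & to each column (1 only where both bits are 1):
  00000101100
& 11101110100
-------------
  00000100100

Answer: 00000100100 (36)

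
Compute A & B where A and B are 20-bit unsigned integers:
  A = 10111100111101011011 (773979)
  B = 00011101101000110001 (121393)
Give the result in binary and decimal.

Apply & to each column (1 only where both bits are 1):
  10111100111101011011
& 00011101101000110001
----------------------
  00011100101000010001

Answer: 00011100101000010001 (117265)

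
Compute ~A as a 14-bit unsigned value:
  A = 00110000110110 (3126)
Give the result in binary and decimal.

Flip each bit (0->1, 1->0):
  00110000110110
  11001111001001

Answer: 11001111001001 (13257)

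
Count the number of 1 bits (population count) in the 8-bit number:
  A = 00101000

00101000
1-bits at positions (from bit 0 = LSB): 3, 5
Count = 2

Answer: 2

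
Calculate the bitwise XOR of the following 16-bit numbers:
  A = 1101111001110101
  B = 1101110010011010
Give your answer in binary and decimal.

Apply ^ to each column (1 where bits differ):
  1101111001110101
^ 1101110010011010
------------------
  0000001011101111

Answer: 0000001011101111 (751)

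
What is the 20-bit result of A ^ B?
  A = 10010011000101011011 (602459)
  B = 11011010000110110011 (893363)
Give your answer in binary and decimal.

Apply ^ to each column (1 where bits differ):
  10010011000101011011
^ 11011010000110110011
----------------------
  01001001000011101000

Answer: 01001001000011101000 (299240)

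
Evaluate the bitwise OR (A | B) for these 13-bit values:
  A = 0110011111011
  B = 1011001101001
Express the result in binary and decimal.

Apply | to each column (1 where either bit is 1):
  0110011111011
| 1011001101001
---------------
  1111011111011

Answer: 1111011111011 (7931)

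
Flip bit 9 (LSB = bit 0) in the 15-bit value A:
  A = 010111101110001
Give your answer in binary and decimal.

Mask = 1 << 9 = 000001000000000
Bit 9 of A is 1; XOR with the mask flips it to 0.
  010111101110001
^ 000001000000000
-----------------
  010110101110001

Answer: 010110101110001 (11633)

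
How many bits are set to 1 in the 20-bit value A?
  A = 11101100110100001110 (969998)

11101100110100001110
1-bits at positions (from bit 0 = LSB): 1, 2, 3, 8, 10, 11, 14, 15, 17, 18, 19
Count = 11

Answer: 11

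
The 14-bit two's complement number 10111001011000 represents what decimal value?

MSB is 1, so the value is negative. Find the magnitude:
1. Invert bits:  01000110100111
2. Add 1:        01000110101000  = 4520
3. Apply sign:   -4520

Answer: -4520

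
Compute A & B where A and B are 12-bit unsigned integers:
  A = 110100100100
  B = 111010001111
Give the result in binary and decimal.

Apply & to each column (1 only where both bits are 1):
  110100100100
& 111010001111
--------------
  110000000100

Answer: 110000000100 (3076)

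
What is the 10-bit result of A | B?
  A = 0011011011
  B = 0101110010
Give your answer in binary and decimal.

Apply | to each column (1 where either bit is 1):
  0011011011
| 0101110010
------------
  0111111011

Answer: 0111111011 (507)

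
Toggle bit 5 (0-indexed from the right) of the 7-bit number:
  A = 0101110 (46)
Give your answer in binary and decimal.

Mask = 1 << 5 = 0100000
Bit 5 of A is 1; XOR with the mask flips it to 0.
  0101110
^ 0100000
---------
  0001110

Answer: 0001110 (14)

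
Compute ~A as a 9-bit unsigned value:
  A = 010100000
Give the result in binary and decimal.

Flip each bit (0->1, 1->0):
  010100000
  101011111

Answer: 101011111 (351)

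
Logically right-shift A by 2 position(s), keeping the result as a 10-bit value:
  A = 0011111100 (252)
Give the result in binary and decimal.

Logical shift right by 2: drop the bottom 2 bit(s), prepend 2 zero(s) on the left.
  0011111100  ->  keep [00111111], discard [00], prepend 00
= 0000111111

Answer: 0000111111 (63)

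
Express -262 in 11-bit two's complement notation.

1. Binary of +262:  00100000110
2. Invert bits:     11011111001
3. Add 1:           11011111010

Answer: 11011111010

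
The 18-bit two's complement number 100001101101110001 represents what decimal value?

MSB is 1, so the value is negative. Find the magnitude:
1. Invert bits:  011110010010001110
2. Add 1:        011110010010001111  = 124047
3. Apply sign:   -124047

Answer: -124047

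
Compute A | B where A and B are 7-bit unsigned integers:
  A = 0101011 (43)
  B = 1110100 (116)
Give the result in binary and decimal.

Apply | to each column (1 where either bit is 1):
  0101011
| 1110100
---------
  1111111

Answer: 1111111 (127)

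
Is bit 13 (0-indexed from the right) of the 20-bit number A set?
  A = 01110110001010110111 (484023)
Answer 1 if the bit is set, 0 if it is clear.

Bit 13 is the 14th from the right.
  01110110001010110111
        ^
That bit is 1.

Answer: 1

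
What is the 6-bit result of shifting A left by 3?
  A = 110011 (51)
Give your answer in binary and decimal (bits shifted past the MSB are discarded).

Shift left by 3: drop the top 3 bit(s), append 3 zero(s) on the right.
  110011  ->  discard [110], keep [011], append 000
= 011000

Answer: 011000 (24)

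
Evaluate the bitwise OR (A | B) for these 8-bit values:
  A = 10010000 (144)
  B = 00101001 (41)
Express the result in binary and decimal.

Apply | to each column (1 where either bit is 1):
  10010000
| 00101001
----------
  10111001

Answer: 10111001 (185)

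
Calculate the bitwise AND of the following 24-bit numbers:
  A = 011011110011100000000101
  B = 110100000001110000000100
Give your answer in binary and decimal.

Apply & to each column (1 only where both bits are 1):
  011011110011100000000101
& 110100000001110000000100
--------------------------
  010000000001100000000100

Answer: 010000000001100000000100 (4200452)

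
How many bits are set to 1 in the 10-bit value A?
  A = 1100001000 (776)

1100001000
1-bits at positions (from bit 0 = LSB): 3, 8, 9
Count = 3

Answer: 3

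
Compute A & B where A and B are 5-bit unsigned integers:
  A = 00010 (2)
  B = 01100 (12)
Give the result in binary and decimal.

Apply & to each column (1 only where both bits are 1):
  00010
& 01100
-------
  00000

Answer: 00000 (0)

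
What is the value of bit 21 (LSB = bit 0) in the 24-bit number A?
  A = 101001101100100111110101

Bit 21 is the 22nd from the right.
  101001101100100111110101
    ^
That bit is 1.

Answer: 1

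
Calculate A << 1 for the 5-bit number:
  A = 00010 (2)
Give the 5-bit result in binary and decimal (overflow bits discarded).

Shift left by 1: drop the top 1 bit(s), append 1 zero(s) on the right.
  00010  ->  discard [0], keep [0010], append 0
= 00100

Answer: 00100 (4)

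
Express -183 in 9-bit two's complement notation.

1. Binary of +183:  010110111
2. Invert bits:     101001000
3. Add 1:           101001001

Answer: 101001001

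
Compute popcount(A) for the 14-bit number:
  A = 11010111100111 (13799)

11010111100111
1-bits at positions (from bit 0 = LSB): 0, 1, 2, 5, 6, 7, 8, 10, 12, 13
Count = 10

Answer: 10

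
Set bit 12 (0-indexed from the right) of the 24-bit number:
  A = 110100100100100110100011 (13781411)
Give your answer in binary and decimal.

Mask = 1 << 12 = 000000000001000000000000
Bit 12 of A is 0, so OR-ing with the mask flips it to 1.
  110100100100100110100011
| 000000000001000000000000
--------------------------
  110100100101100110100011

Answer: 110100100101100110100011 (13785507)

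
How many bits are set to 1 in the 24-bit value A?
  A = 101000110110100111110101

101000110110100111110101
1-bits at positions (from bit 0 = LSB): 0, 2, 4, 5, 6, 7, 8, 11, 13, 14, 16, 17, 21, 23
Count = 14

Answer: 14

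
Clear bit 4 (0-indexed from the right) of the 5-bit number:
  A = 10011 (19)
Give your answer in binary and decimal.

Mask = ~(1 << 4) = 01111
Bit 4 of A is 1, so AND-ing with the mask clears it to 0.
  10011
& 01111
-------
  00011

Answer: 00011 (3)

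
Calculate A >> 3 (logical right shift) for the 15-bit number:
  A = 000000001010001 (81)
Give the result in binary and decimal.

Logical shift right by 3: drop the bottom 3 bit(s), prepend 3 zero(s) on the left.
  000000001010001  ->  keep [000000001010], discard [001], prepend 000
= 000000000001010

Answer: 000000000001010 (10)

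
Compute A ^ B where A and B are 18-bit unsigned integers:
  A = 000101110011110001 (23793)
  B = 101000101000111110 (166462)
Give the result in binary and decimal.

Apply ^ to each column (1 where bits differ):
  000101110011110001
^ 101000101000111110
--------------------
  101101011011001111

Answer: 101101011011001111 (186063)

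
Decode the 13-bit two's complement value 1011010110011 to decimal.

MSB is 1, so the value is negative. Find the magnitude:
1. Invert bits:  0100101001100
2. Add 1:        0100101001101  = 2381
3. Apply sign:   -2381

Answer: -2381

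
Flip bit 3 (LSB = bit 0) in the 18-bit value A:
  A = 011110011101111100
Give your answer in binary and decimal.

Mask = 1 << 3 = 000000000000001000
Bit 3 of A is 1; XOR with the mask flips it to 0.
  011110011101111100
^ 000000000000001000
--------------------
  011110011101110100

Answer: 011110011101110100 (124788)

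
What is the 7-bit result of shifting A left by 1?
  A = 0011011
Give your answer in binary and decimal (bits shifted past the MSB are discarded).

Shift left by 1: drop the top 1 bit(s), append 1 zero(s) on the right.
  0011011  ->  discard [0], keep [011011], append 0
= 0110110

Answer: 0110110 (54)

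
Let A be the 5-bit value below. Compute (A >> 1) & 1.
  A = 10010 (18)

Bit 1 is the 2nd from the right.
  10010
     ^
That bit is 1.

Answer: 1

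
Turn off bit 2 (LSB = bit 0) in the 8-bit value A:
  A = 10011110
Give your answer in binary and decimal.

Mask = ~(1 << 2) = 11111011
Bit 2 of A is 1, so AND-ing with the mask clears it to 0.
  10011110
& 11111011
----------
  10011010

Answer: 10011010 (154)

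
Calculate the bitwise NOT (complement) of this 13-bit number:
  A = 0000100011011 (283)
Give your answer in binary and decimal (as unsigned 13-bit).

Flip each bit (0->1, 1->0):
  0000100011011
  1111011100100

Answer: 1111011100100 (7908)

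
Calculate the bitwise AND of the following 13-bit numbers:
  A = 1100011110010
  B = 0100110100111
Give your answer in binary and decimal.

Apply & to each column (1 only where both bits are 1):
  1100011110010
& 0100110100111
---------------
  0100010100010

Answer: 0100010100010 (2210)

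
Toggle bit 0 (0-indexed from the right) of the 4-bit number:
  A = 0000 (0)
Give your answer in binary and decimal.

Mask = 1 << 0 = 0001
Bit 0 of A is 0; XOR with the mask flips it to 1.
  0000
^ 0001
------
  0001

Answer: 0001 (1)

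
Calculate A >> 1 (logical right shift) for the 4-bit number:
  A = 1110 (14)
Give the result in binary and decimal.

Logical shift right by 1: drop the bottom 1 bit(s), prepend 1 zero(s) on the left.
  1110  ->  keep [111], discard [0], prepend 0
= 0111

Answer: 0111 (7)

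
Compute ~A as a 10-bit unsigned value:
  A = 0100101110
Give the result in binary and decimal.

Flip each bit (0->1, 1->0):
  0100101110
  1011010001

Answer: 1011010001 (721)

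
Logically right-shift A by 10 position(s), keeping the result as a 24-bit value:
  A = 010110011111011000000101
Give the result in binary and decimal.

Logical shift right by 10: drop the bottom 10 bit(s), prepend 10 zero(s) on the left.
  010110011111011000000101  ->  keep [01011001111101], discard [1000000101], prepend 0000000000
= 000000000001011001111101

Answer: 000000000001011001111101 (5757)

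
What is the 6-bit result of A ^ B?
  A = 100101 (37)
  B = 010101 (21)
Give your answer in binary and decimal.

Apply ^ to each column (1 where bits differ):
  100101
^ 010101
--------
  110000

Answer: 110000 (48)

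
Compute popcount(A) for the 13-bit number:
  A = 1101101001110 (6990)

1101101001110
1-bits at positions (from bit 0 = LSB): 1, 2, 3, 6, 8, 9, 11, 12
Count = 8

Answer: 8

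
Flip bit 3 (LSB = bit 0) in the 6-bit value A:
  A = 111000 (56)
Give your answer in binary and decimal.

Mask = 1 << 3 = 001000
Bit 3 of A is 1; XOR with the mask flips it to 0.
  111000
^ 001000
--------
  110000

Answer: 110000 (48)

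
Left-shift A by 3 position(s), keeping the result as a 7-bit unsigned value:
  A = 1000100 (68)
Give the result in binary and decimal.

Shift left by 3: drop the top 3 bit(s), append 3 zero(s) on the right.
  1000100  ->  discard [100], keep [0100], append 000
= 0100000

Answer: 0100000 (32)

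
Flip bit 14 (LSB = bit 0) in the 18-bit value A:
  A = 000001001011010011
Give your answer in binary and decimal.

Mask = 1 << 14 = 000100000000000000
Bit 14 of A is 0; XOR with the mask flips it to 1.
  000001001011010011
^ 000100000000000000
--------------------
  000101001011010011

Answer: 000101001011010011 (21203)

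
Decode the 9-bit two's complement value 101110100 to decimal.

MSB is 1, so the value is negative. Find the magnitude:
1. Invert bits:  010001011
2. Add 1:        010001100  = 140
3. Apply sign:   -140

Answer: -140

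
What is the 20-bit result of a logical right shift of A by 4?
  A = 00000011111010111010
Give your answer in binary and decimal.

Logical shift right by 4: drop the bottom 4 bit(s), prepend 4 zero(s) on the left.
  00000011111010111010  ->  keep [0000001111101011], discard [1010], prepend 0000
= 00000000001111101011

Answer: 00000000001111101011 (1003)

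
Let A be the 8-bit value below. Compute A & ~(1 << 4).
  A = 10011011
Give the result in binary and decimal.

Mask = ~(1 << 4) = 11101111
Bit 4 of A is 1, so AND-ing with the mask clears it to 0.
  10011011
& 11101111
----------
  10001011

Answer: 10001011 (139)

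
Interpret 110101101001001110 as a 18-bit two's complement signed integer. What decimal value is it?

MSB is 1, so the value is negative. Find the magnitude:
1. Invert bits:  001010010110110001
2. Add 1:        001010010110110010  = 42418
3. Apply sign:   -42418

Answer: -42418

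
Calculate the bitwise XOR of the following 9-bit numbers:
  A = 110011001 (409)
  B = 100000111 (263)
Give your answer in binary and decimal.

Apply ^ to each column (1 where bits differ):
  110011001
^ 100000111
-----------
  010011110

Answer: 010011110 (158)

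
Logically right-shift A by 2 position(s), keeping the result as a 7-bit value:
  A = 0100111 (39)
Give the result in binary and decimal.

Logical shift right by 2: drop the bottom 2 bit(s), prepend 2 zero(s) on the left.
  0100111  ->  keep [01001], discard [11], prepend 00
= 0001001

Answer: 0001001 (9)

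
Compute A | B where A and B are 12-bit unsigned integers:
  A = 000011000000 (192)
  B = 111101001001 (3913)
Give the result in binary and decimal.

Apply | to each column (1 where either bit is 1):
  000011000000
| 111101001001
--------------
  111111001001

Answer: 111111001001 (4041)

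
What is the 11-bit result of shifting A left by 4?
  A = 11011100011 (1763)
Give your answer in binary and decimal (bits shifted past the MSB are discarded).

Shift left by 4: drop the top 4 bit(s), append 4 zero(s) on the right.
  11011100011  ->  discard [1101], keep [1100011], append 0000
= 11000110000

Answer: 11000110000 (1584)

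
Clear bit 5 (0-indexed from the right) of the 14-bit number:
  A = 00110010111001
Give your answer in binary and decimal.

Mask = ~(1 << 5) = 11111111011111
Bit 5 of A is 1, so AND-ing with the mask clears it to 0.
  00110010111001
& 11111111011111
----------------
  00110010011001

Answer: 00110010011001 (3225)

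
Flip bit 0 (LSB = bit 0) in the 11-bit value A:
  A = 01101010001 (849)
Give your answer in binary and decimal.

Mask = 1 << 0 = 00000000001
Bit 0 of A is 1; XOR with the mask flips it to 0.
  01101010001
^ 00000000001
-------------
  01101010000

Answer: 01101010000 (848)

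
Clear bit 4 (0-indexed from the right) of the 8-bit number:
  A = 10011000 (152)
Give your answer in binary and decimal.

Mask = ~(1 << 4) = 11101111
Bit 4 of A is 1, so AND-ing with the mask clears it to 0.
  10011000
& 11101111
----------
  10001000

Answer: 10001000 (136)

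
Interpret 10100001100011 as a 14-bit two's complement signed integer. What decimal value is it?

MSB is 1, so the value is negative. Find the magnitude:
1. Invert bits:  01011110011100
2. Add 1:        01011110011101  = 6045
3. Apply sign:   -6045

Answer: -6045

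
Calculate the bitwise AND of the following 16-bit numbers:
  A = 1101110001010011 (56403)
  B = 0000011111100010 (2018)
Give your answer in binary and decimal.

Apply & to each column (1 only where both bits are 1):
  1101110001010011
& 0000011111100010
------------------
  0000010001000010

Answer: 0000010001000010 (1090)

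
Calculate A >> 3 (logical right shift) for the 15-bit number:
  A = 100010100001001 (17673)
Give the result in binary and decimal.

Logical shift right by 3: drop the bottom 3 bit(s), prepend 3 zero(s) on the left.
  100010100001001  ->  keep [100010100001], discard [001], prepend 000
= 000100010100001

Answer: 000100010100001 (2209)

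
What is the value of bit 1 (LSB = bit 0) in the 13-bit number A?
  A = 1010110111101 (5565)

Bit 1 is the 2nd from the right.
  1010110111101
             ^
That bit is 0.

Answer: 0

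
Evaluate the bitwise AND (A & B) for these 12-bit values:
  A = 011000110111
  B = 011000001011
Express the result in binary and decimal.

Apply & to each column (1 only where both bits are 1):
  011000110111
& 011000001011
--------------
  011000000011

Answer: 011000000011 (1539)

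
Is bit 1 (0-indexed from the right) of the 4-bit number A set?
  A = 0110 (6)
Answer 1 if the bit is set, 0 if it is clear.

Bit 1 is the 2nd from the right.
  0110
    ^
That bit is 1.

Answer: 1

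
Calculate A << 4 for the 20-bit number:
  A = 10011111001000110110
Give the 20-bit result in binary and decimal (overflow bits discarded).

Shift left by 4: drop the top 4 bit(s), append 4 zero(s) on the right.
  10011111001000110110  ->  discard [1001], keep [1111001000110110], append 0000
= 11110010001101100000

Answer: 11110010001101100000 (992096)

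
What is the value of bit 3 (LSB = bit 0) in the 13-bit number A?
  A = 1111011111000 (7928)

Bit 3 is the 4th from the right.
  1111011111000
           ^
That bit is 1.

Answer: 1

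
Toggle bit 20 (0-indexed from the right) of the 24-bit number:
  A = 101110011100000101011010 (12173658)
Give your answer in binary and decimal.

Mask = 1 << 20 = 000100000000000000000000
Bit 20 of A is 1; XOR with the mask flips it to 0.
  101110011100000101011010
^ 000100000000000000000000
--------------------------
  101010011100000101011010

Answer: 101010011100000101011010 (11125082)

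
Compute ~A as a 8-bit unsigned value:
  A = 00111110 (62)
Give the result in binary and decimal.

Flip each bit (0->1, 1->0):
  00111110
  11000001

Answer: 11000001 (193)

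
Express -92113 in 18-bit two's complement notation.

1. Binary of +92113:  010110011111010001
2. Invert bits:     101001100000101110
3. Add 1:           101001100000101111

Answer: 101001100000101111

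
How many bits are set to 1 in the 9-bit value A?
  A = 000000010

000000010
1-bits at positions (from bit 0 = LSB): 1
Count = 1

Answer: 1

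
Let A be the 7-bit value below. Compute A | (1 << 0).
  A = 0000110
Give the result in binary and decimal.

Mask = 1 << 0 = 0000001
Bit 0 of A is 0, so OR-ing with the mask flips it to 1.
  0000110
| 0000001
---------
  0000111

Answer: 0000111 (7)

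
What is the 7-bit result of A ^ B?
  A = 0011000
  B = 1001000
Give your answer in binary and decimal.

Apply ^ to each column (1 where bits differ):
  0011000
^ 1001000
---------
  1010000

Answer: 1010000 (80)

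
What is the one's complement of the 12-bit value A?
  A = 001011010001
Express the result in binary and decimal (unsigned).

Flip each bit (0->1, 1->0):
  001011010001
  110100101110

Answer: 110100101110 (3374)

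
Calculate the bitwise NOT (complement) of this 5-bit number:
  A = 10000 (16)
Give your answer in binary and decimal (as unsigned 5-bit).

Flip each bit (0->1, 1->0):
  10000
  01111

Answer: 01111 (15)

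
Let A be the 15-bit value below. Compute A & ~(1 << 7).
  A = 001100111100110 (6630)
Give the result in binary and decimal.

Mask = ~(1 << 7) = 111111101111111
Bit 7 of A is 1, so AND-ing with the mask clears it to 0.
  001100111100110
& 111111101111111
-----------------
  001100101100110

Answer: 001100101100110 (6502)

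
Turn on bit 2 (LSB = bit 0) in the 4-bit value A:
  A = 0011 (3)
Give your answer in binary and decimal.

Mask = 1 << 2 = 0100
Bit 2 of A is 0, so OR-ing with the mask flips it to 1.
  0011
| 0100
------
  0111

Answer: 0111 (7)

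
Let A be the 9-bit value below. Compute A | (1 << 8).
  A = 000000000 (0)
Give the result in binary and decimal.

Mask = 1 << 8 = 100000000
Bit 8 of A is 0, so OR-ing with the mask flips it to 1.
  000000000
| 100000000
-----------
  100000000

Answer: 100000000 (256)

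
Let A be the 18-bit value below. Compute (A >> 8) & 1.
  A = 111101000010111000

Bit 8 is the 9th from the right.
  111101000010111000
           ^
That bit is 0.

Answer: 0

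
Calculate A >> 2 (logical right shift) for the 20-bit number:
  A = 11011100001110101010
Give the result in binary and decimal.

Logical shift right by 2: drop the bottom 2 bit(s), prepend 2 zero(s) on the left.
  11011100001110101010  ->  keep [110111000011101010], discard [10], prepend 00
= 00110111000011101010

Answer: 00110111000011101010 (225514)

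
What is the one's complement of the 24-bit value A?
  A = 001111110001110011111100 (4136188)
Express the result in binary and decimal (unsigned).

Flip each bit (0->1, 1->0):
  001111110001110011111100
  110000001110001100000011

Answer: 110000001110001100000011 (12641027)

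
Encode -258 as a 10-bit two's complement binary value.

1. Binary of +258:  0100000010
2. Invert bits:     1011111101
3. Add 1:           1011111110

Answer: 1011111110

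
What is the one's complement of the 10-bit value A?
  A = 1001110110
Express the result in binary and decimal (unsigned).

Flip each bit (0->1, 1->0):
  1001110110
  0110001001

Answer: 0110001001 (393)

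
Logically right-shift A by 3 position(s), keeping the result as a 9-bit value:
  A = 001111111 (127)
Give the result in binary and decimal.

Logical shift right by 3: drop the bottom 3 bit(s), prepend 3 zero(s) on the left.
  001111111  ->  keep [001111], discard [111], prepend 000
= 000001111

Answer: 000001111 (15)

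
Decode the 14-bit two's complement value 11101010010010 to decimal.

MSB is 1, so the value is negative. Find the magnitude:
1. Invert bits:  00010101101101
2. Add 1:        00010101101110  = 1390
3. Apply sign:   -1390

Answer: -1390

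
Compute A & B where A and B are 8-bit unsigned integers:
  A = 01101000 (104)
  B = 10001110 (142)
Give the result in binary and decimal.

Apply & to each column (1 only where both bits are 1):
  01101000
& 10001110
----------
  00001000

Answer: 00001000 (8)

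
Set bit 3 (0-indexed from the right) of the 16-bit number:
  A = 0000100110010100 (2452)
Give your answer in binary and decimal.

Mask = 1 << 3 = 0000000000001000
Bit 3 of A is 0, so OR-ing with the mask flips it to 1.
  0000100110010100
| 0000000000001000
------------------
  0000100110011100

Answer: 0000100110011100 (2460)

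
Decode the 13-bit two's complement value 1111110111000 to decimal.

MSB is 1, so the value is negative. Find the magnitude:
1. Invert bits:  0000001000111
2. Add 1:        0000001001000  = 72
3. Apply sign:   -72

Answer: -72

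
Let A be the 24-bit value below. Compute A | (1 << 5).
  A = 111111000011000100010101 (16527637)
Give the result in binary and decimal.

Mask = 1 << 5 = 000000000000000000100000
Bit 5 of A is 0, so OR-ing with the mask flips it to 1.
  111111000011000100010101
| 000000000000000000100000
--------------------------
  111111000011000100110101

Answer: 111111000011000100110101 (16527669)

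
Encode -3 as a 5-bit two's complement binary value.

1. Binary of +3:  00011
2. Invert bits:     11100
3. Add 1:           11101

Answer: 11101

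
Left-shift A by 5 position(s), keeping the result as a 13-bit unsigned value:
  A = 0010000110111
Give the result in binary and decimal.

Shift left by 5: drop the top 5 bit(s), append 5 zero(s) on the right.
  0010000110111  ->  discard [00100], keep [00110111], append 00000
= 0011011100000

Answer: 0011011100000 (1760)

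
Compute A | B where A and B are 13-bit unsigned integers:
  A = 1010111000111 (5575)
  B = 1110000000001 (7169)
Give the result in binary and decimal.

Apply | to each column (1 where either bit is 1):
  1010111000111
| 1110000000001
---------------
  1110111000111

Answer: 1110111000111 (7623)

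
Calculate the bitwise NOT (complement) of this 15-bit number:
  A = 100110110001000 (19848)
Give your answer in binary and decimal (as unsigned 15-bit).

Flip each bit (0->1, 1->0):
  100110110001000
  011001001110111

Answer: 011001001110111 (12919)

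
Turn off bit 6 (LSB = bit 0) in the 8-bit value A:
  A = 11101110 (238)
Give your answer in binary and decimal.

Mask = ~(1 << 6) = 10111111
Bit 6 of A is 1, so AND-ing with the mask clears it to 0.
  11101110
& 10111111
----------
  10101110

Answer: 10101110 (174)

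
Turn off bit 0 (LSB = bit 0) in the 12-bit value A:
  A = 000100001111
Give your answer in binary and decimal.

Mask = ~(1 << 0) = 111111111110
Bit 0 of A is 1, so AND-ing with the mask clears it to 0.
  000100001111
& 111111111110
--------------
  000100001110

Answer: 000100001110 (270)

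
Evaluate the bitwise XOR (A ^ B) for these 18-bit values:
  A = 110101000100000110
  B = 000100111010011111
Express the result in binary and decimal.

Apply ^ to each column (1 where bits differ):
  110101000100000110
^ 000100111010011111
--------------------
  110001111110011001

Answer: 110001111110011001 (204697)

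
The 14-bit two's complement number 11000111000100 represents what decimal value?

MSB is 1, so the value is negative. Find the magnitude:
1. Invert bits:  00111000111011
2. Add 1:        00111000111100  = 3644
3. Apply sign:   -3644

Answer: -3644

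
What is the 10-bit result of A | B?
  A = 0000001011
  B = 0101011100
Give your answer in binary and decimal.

Apply | to each column (1 where either bit is 1):
  0000001011
| 0101011100
------------
  0101011111

Answer: 0101011111 (351)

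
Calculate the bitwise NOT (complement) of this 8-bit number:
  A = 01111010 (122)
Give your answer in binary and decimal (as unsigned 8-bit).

Flip each bit (0->1, 1->0):
  01111010
  10000101

Answer: 10000101 (133)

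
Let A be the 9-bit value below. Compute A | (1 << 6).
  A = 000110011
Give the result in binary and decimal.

Mask = 1 << 6 = 001000000
Bit 6 of A is 0, so OR-ing with the mask flips it to 1.
  000110011
| 001000000
-----------
  001110011

Answer: 001110011 (115)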